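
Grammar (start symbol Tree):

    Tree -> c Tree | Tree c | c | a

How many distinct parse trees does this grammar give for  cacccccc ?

7

Parse trees for cacccccc:
  [Tree c [Tree [Tree [Tree [Tree [Tree [Tree [Tree a] c] c] c] c] c] c]]
  [Tree [Tree c [Tree [Tree [Tree [Tree [Tree [Tree a] c] c] c] c] c]] c]
  [Tree [Tree [Tree c [Tree [Tree [Tree [Tree [Tree a] c] c] c] c]] c] c]
  [Tree [Tree [Tree [Tree c [Tree [Tree [Tree [Tree a] c] c] c]] c] c] c]
  [Tree [Tree [Tree [Tree [Tree c [Tree [Tree [Tree a] c] c]] c] c] c] c]
  [Tree [Tree [Tree [Tree [Tree [Tree c [Tree [Tree a] c]] c] c] c] c] c]
  [Tree [Tree [Tree [Tree [Tree [Tree [Tree c [Tree a]] c] c] c] c] c] c]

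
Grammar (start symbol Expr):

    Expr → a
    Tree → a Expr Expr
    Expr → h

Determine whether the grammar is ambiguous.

Unambiguous

(Tree is unreachable from Expr, so its rules don't affect L(Expr).) Restricted to the reachable nonterminals, every rule has the form A → t or A → t B, and no two rules for the same A share a first terminal. The grammar encodes a DFA — one run per string.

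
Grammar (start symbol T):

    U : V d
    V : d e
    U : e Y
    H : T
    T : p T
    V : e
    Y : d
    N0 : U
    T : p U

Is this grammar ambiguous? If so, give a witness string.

Witness: p e d

Derivation 1: T ⇒ p U ⇒ p V d ⇒ p e d
Derivation 2: T ⇒ p U ⇒ p e Y ⇒ p e d

Two distinct leftmost derivations for the same string.

Ambiguous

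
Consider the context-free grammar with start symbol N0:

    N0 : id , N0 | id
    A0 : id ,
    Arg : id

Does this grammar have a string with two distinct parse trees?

Unambiguous

(A0, Arg are unreachable from N0, so their rules don't affect L(N0).) The reachable grammar is A → atom sep A | atom. Each atom is followed by either the separator (recurse) or end-of-string (stop) — no choice point.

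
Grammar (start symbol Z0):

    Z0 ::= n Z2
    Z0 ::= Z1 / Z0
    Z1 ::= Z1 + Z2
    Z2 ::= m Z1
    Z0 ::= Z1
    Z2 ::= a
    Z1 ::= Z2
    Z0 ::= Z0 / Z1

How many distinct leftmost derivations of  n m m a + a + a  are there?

3

Parse trees for n m m a + a + a:
  [Z0 n [Z2 m [Z1 [Z1 [Z1 [Z2 m [Z1 [Z2 a]]]] + [Z2 a]] + [Z2 a]]]]
  [Z0 n [Z2 m [Z1 [Z1 [Z2 m [Z1 [Z1 [Z2 a]] + [Z2 a]]]] + [Z2 a]]]]
  [Z0 n [Z2 m [Z1 [Z2 m [Z1 [Z1 [Z1 [Z2 a]] + [Z2 a]] + [Z2 a]]]]]]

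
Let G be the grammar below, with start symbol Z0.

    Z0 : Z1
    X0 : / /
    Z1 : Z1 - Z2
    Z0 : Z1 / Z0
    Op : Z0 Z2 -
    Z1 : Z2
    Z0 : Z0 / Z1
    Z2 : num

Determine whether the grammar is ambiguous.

Witness: num / num

Derivation 1: Z0 ⇒ Z1 / Z0 ⇒ Z2 / Z0 ⇒ num / Z0 ⇒ num / Z1 ⇒ num / Z2 ⇒ num / num
Derivation 2: Z0 ⇒ Z0 / Z1 ⇒ Z1 / Z1 ⇒ Z2 / Z1 ⇒ num / Z1 ⇒ num / Z2 ⇒ num / num

Two distinct leftmost derivations for the same string.

Ambiguous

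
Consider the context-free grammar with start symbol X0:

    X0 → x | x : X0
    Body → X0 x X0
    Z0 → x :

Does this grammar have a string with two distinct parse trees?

Unambiguous

(Body, Z0 are unreachable from X0, so their rules don't affect L(X0).) The reachable grammar is A → atom sep A | atom. Each atom is followed by either the separator (recurse) or end-of-string (stop) — no choice point.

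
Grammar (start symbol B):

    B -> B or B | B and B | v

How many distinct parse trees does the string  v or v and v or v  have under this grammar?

Parse trees for v or v and v or v:
  [B [B v] or [B [B [B v] and [B v]] or [B v]]]
  [B [B v] or [B [B v] and [B [B v] or [B v]]]]
  [B [B [B v] or [B [B v] and [B v]]] or [B v]]
  [B [B [B [B v] or [B v]] and [B v]] or [B v]]
  [B [B [B v] or [B v]] and [B [B v] or [B v]]]

5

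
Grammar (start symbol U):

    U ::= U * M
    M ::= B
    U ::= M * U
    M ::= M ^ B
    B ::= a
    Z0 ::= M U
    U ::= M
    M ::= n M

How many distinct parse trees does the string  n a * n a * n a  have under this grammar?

4

Parse trees for n a * n a * n a:
  [U [U [U [M n [M [B a]]]] * [M n [M [B a]]]] * [M n [M [B a]]]]
  [U [U [M n [M [B a]]] * [U [M n [M [B a]]]]] * [M n [M [B a]]]]
  [U [M n [M [B a]]] * [U [U [M n [M [B a]]]] * [M n [M [B a]]]]]
  [U [M n [M [B a]]] * [U [M n [M [B a]]] * [U [M n [M [B a]]]]]]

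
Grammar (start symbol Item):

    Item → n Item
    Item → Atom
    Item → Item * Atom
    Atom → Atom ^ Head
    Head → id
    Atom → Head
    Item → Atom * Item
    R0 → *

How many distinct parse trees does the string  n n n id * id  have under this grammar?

Parse trees for n n n id * id:
  [Item n [Item n [Item n [Item [Item [Atom [Head id]]] * [Atom [Head id]]]]]]
  [Item n [Item n [Item n [Item [Atom [Head id]] * [Item [Atom [Head id]]]]]]]
  [Item n [Item n [Item [Item n [Item [Atom [Head id]]]] * [Atom [Head id]]]]]
  [Item n [Item [Item n [Item n [Item [Atom [Head id]]]]] * [Atom [Head id]]]]
  [Item [Item n [Item n [Item n [Item [Atom [Head id]]]]]] * [Atom [Head id]]]

5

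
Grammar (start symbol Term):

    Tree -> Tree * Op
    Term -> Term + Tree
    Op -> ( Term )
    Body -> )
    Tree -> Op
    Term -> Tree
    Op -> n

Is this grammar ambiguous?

Only Term, Tree, Op are reachable from Term; ignoring the rest: Term → Term + Tree | Tree  ;  Tree → Tree * Op | Op  — a left-associative chain with Op at the bottom. Each string factors uniquely by precedence.

Unambiguous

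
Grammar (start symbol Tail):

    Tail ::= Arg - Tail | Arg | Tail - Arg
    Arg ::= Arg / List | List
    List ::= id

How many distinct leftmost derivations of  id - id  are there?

2

Parse trees for id - id:
  [Tail [Arg [List id]] - [Tail [Arg [List id]]]]
  [Tail [Tail [Arg [List id]]] - [Arg [List id]]]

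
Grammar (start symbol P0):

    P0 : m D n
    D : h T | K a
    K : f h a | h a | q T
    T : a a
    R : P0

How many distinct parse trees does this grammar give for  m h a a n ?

Parse trees for m h a a n:
  [P0 m [D h [T a a]] n]
  [P0 m [D [K h a] a] n]

2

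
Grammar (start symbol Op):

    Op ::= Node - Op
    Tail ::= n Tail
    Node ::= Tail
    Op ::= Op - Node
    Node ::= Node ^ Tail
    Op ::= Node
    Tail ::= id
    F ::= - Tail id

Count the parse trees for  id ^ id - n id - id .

Parse trees for id ^ id - n id - id:
  [Op [Node [Node [Tail id]] ^ [Tail id]] - [Op [Node [Tail n [Tail id]]] - [Op [Node [Tail id]]]]]
  [Op [Node [Node [Tail id]] ^ [Tail id]] - [Op [Op [Node [Tail n [Tail id]]]] - [Node [Tail id]]]]
  [Op [Op [Node [Node [Tail id]] ^ [Tail id]] - [Op [Node [Tail n [Tail id]]]]] - [Node [Tail id]]]
  [Op [Op [Op [Node [Node [Tail id]] ^ [Tail id]]] - [Node [Tail n [Tail id]]]] - [Node [Tail id]]]

4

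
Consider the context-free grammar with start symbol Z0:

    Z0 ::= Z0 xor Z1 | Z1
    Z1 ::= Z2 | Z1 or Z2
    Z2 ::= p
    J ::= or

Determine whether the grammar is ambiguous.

Unambiguous

(J is unreachable from Z0, so its rules don't affect L(Z0).) The grammar is stratified — Z0 handles 'xor' (left-recursive), Z1 handles 'or', Z2 atoms. Each operator has a fixed associativity and precedence level, so every string has one parse.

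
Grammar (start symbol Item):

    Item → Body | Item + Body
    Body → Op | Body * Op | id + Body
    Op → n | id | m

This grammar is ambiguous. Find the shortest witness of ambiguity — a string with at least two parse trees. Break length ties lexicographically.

id + id

length 1: no string has ≥2 trees
length 3: id + id has 2 parse trees

Two derivations of id + id:
  Item ⇒ Body ⇒ id + Body ⇒ id + Op ⇒ id + id
  Item ⇒ Item + Body ⇒ Body + Body ⇒ Op + Body ⇒ id + Body ⇒ id + Op ⇒ id + id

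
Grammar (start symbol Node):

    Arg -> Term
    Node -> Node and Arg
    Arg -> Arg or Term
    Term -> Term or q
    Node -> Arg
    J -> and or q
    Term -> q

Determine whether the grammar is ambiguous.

Ambiguous

Witness: q or q

Derivation 1: Node ⇒ Arg ⇒ Term ⇒ Term or q ⇒ q or q
Derivation 2: Node ⇒ Arg ⇒ Arg or Term ⇒ Term or Term ⇒ q or Term ⇒ q or q

Two distinct leftmost derivations for the same string.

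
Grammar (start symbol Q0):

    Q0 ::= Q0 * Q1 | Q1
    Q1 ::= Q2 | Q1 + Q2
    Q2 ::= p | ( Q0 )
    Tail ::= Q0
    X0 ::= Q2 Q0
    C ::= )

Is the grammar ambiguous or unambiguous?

Unambiguous

(Tail, X0, C are unreachable from Q0, so their rules don't affect L(Q0).) The grammar is stratified — Q0 handles '*' (left-recursive), Q1 handles '+', Q2 atoms. Each operator has a fixed associativity and precedence level, so every string has one parse.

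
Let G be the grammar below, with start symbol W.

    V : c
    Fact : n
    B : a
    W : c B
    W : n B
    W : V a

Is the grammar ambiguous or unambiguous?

Ambiguous

Witness: c a

Derivation 1: W ⇒ c B ⇒ c a
Derivation 2: W ⇒ V a ⇒ c a

Two distinct leftmost derivations for the same string.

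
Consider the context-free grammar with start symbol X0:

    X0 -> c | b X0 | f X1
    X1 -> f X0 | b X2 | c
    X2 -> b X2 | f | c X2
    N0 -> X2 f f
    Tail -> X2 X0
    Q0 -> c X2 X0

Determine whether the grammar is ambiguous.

Only X0, X1, X2 are reachable from X0; ignoring the rest: Each reachable nonterminal has at most one production per leading terminal, and all productions are right-linear; the derivation is determined token-by-token.

Unambiguous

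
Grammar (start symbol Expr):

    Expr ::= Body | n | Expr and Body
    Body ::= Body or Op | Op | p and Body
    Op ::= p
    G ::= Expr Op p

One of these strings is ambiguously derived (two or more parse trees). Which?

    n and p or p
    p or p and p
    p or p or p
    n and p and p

n and p and p

n and p or p: 1 tree
p or p and p: 1 tree
p or p or p: 1 tree
n and p and p: 2 trees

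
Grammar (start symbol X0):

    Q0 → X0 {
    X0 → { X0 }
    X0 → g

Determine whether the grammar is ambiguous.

Unambiguous

(Q0 is unreachable from X0, so its rules don't affect L(X0).) Each string is a nest of matched brackets around a single atom. An opening bracket forces the recursive rule; an atom forces the base rule.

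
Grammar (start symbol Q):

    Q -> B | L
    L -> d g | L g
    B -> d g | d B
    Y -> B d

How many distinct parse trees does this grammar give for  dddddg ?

Parse trees for dddddg:
  [Q [B d [B d [B d [B d [B d g]]]]]]

1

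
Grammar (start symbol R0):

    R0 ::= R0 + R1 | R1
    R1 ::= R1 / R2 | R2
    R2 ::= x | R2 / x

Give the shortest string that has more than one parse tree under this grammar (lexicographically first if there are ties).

x / x

length 1: no string has ≥2 trees
length 3: x / x has 2 parse trees

Two derivations of x / x:
  R0 ⇒ R1 ⇒ R1 / R2 ⇒ R2 / R2 ⇒ x / R2 ⇒ x / x
  R0 ⇒ R1 ⇒ R2 ⇒ R2 / x ⇒ x / x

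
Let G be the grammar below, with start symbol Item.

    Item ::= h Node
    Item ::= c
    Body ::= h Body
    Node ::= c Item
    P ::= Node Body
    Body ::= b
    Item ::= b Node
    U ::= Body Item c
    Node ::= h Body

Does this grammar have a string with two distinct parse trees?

Unambiguous

(P, U are unreachable from Item, so their rules don't affect L(Item).) Restricted to the reachable nonterminals, every rule has the form A → t or A → t B, and no two rules for the same A share a first terminal. The grammar encodes a DFA — one run per string.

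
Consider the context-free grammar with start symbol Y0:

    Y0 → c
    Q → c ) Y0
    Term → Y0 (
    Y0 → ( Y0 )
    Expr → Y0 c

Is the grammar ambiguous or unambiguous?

Unambiguous

(Expr, Q, Term are unreachable from Y0, so their rules don't affect L(Y0).) L(Y0) is { openⁿ atom closeⁿ : n ≥ 0 }. The bracket depth fixes n, and the derivation is forced at every step.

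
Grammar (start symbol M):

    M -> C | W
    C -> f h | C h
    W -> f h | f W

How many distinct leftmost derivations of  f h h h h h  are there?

1

Parse trees for f h h h h h:
  [M [C [C [C [C [C f h] h] h] h] h]]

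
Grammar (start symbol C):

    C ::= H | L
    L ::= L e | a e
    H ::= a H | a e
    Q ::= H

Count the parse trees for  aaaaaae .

1

Parse trees for aaaaaae:
  [C [H a [H a [H a [H a [H a [H a e]]]]]]]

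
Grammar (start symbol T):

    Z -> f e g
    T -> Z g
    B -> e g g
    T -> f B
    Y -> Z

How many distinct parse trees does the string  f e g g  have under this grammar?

2

Parse trees for f e g g:
  [T [Z f e g] g]
  [T f [B e g g]]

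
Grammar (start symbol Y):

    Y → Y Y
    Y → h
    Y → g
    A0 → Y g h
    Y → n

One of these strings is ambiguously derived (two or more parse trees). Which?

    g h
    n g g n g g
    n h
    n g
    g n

n g g n g g

g h: 1 tree
n g g n g g: 42 trees
n h: 1 tree
n g: 1 tree
g n: 1 tree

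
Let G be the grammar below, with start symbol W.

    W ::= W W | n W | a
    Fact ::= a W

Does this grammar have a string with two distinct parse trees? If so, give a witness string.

Witness: a a a

Derivation 1: W ⇒ W W ⇒ W W W ⇒ a W W ⇒ a a W ⇒ a a a
Derivation 2: W ⇒ W W ⇒ a W ⇒ a W W ⇒ a a W ⇒ a a a

Two distinct leftmost derivations for the same string.

Ambiguous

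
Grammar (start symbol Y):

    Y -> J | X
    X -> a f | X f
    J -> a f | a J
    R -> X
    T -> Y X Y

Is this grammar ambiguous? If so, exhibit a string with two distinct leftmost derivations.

Ambiguous

Witness: a f

Derivation 1: Y ⇒ J ⇒ a f
Derivation 2: Y ⇒ X ⇒ a f

Two distinct leftmost derivations for the same string.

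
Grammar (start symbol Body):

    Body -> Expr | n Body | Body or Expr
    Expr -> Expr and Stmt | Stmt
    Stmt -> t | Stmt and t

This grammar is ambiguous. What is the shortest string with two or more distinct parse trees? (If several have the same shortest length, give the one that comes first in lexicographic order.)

length 1: no string has ≥2 trees
length 2: no string has ≥2 trees
length 3: t and t has 2 parse trees

Two derivations of t and t:
  Body ⇒ Expr ⇒ Expr and Stmt ⇒ Stmt and Stmt ⇒ t and Stmt ⇒ t and t
  Body ⇒ Expr ⇒ Stmt ⇒ Stmt and t ⇒ t and t

t and t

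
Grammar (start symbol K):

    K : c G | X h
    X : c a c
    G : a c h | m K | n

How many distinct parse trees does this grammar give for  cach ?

Parse trees for cach:
  [K c [G a c h]]
  [K [X c a c] h]

2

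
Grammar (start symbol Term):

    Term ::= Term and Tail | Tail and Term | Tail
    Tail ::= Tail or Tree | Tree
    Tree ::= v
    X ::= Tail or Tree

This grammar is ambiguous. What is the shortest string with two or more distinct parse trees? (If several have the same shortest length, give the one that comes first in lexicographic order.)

length 1: no string has ≥2 trees
length 3: v and v has 2 parse trees

Two derivations of v and v:
  Term ⇒ Term and Tail ⇒ Tail and Tail ⇒ Tree and Tail ⇒ v and Tail ⇒ v and Tree ⇒ v and v
  Term ⇒ Tail and Term ⇒ Tree and Term ⇒ v and Term ⇒ v and Tail ⇒ v and Tree ⇒ v and v

v and v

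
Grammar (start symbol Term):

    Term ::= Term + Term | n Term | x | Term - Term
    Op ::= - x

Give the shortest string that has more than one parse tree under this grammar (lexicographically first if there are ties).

n x + x

length 1: no string has ≥2 trees
length 2: no string has ≥2 trees
length 3: no string has ≥2 trees
length 4: n x + x has 2 parse trees

Two derivations of n x + x:
  Term ⇒ Term + Term ⇒ n Term + Term ⇒ n x + Term ⇒ n x + x
  Term ⇒ n Term ⇒ n Term + Term ⇒ n x + Term ⇒ n x + x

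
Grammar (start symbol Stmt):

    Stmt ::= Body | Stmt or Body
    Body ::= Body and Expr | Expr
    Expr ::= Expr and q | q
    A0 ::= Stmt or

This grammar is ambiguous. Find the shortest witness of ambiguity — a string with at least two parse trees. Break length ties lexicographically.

q and q

length 1: no string has ≥2 trees
length 3: q and q has 2 parse trees

Two derivations of q and q:
  Stmt ⇒ Body ⇒ Body and Expr ⇒ Expr and Expr ⇒ q and Expr ⇒ q and q
  Stmt ⇒ Body ⇒ Expr ⇒ Expr and q ⇒ q and q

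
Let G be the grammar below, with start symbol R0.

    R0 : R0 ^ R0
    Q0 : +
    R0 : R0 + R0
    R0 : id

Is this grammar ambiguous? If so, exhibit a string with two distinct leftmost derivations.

Ambiguous

Witness: id + id + id

Derivation 1: R0 ⇒ R0 + R0 ⇒ R0 + R0 + R0 ⇒ id + R0 + R0 ⇒ id + id + R0 ⇒ id + id + id
Derivation 2: R0 ⇒ R0 + R0 ⇒ id + R0 ⇒ id + R0 + R0 ⇒ id + id + R0 ⇒ id + id + id

Two distinct leftmost derivations for the same string.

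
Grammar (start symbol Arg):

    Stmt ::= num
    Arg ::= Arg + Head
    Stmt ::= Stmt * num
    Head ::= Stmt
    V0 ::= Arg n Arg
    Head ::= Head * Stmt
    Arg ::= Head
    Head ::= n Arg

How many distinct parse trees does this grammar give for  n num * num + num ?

Parse trees for n num * num + num:
  [Arg [Arg [Head [Head n [Arg [Head [Stmt num]]]] * [Stmt num]]] + [Head [Stmt num]]]
  [Arg [Arg [Head n [Arg [Head [Stmt [Stmt num] * num]]]]] + [Head [Stmt num]]]
  [Arg [Arg [Head n [Arg [Head [Head [Stmt num]] * [Stmt num]]]]] + [Head [Stmt num]]]
  [Arg [Head n [Arg [Arg [Head [Stmt [Stmt num] * num]]] + [Head [Stmt num]]]]]
  [Arg [Head n [Arg [Arg [Head [Head [Stmt num]] * [Stmt num]]] + [Head [Stmt num]]]]]

5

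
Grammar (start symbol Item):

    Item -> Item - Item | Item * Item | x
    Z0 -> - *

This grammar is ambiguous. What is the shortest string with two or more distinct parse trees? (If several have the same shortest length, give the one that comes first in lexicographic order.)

length 1: no string has ≥2 trees
length 3: no string has ≥2 trees
length 5: x * x * x has 2 parse trees

Two derivations of x * x * x:
  Item ⇒ Item * Item ⇒ Item * Item * Item ⇒ x * Item * Item ⇒ x * x * Item ⇒ x * x * x
  Item ⇒ Item * Item ⇒ x * Item ⇒ x * Item * Item ⇒ x * x * Item ⇒ x * x * x

x * x * x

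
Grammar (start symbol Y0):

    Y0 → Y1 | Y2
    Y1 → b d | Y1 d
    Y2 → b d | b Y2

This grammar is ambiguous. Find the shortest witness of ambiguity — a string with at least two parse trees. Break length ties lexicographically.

b d

length 2: b d has 2 parse trees

Two derivations of b d:
  Y0 ⇒ Y1 ⇒ b d
  Y0 ⇒ Y2 ⇒ b d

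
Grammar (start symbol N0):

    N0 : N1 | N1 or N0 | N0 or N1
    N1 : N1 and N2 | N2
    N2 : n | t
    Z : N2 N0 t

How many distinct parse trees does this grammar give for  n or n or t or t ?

Parse trees for n or n or t or t:
  [N0 [N1 [N2 n]] or [N0 [N1 [N2 n]] or [N0 [N1 [N2 t]] or [N0 [N1 [N2 t]]]]]]
  [N0 [N1 [N2 n]] or [N0 [N1 [N2 n]] or [N0 [N0 [N1 [N2 t]]] or [N1 [N2 t]]]]]
  [N0 [N1 [N2 n]] or [N0 [N0 [N1 [N2 n]] or [N0 [N1 [N2 t]]]] or [N1 [N2 t]]]]
  [N0 [N1 [N2 n]] or [N0 [N0 [N0 [N1 [N2 n]]] or [N1 [N2 t]]] or [N1 [N2 t]]]]
  [N0 [N0 [N1 [N2 n]] or [N0 [N1 [N2 n]] or [N0 [N1 [N2 t]]]]] or [N1 [N2 t]]]
  [N0 [N0 [N1 [N2 n]] or [N0 [N0 [N1 [N2 n]]] or [N1 [N2 t]]]] or [N1 [N2 t]]]
  [N0 [N0 [N0 [N1 [N2 n]] or [N0 [N1 [N2 n]]]] or [N1 [N2 t]]] or [N1 [N2 t]]]
  [N0 [N0 [N0 [N0 [N1 [N2 n]]] or [N1 [N2 n]]] or [N1 [N2 t]]] or [N1 [N2 t]]]

8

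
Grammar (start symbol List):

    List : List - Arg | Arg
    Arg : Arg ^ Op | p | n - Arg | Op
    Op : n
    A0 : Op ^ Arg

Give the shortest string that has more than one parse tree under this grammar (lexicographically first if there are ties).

length 1: no string has ≥2 trees
length 3: n - n has 2 parse trees

Two derivations of n - n:
  List ⇒ List - Arg ⇒ Arg - Arg ⇒ Op - Arg ⇒ n - Arg ⇒ n - Op ⇒ n - n
  List ⇒ Arg ⇒ n - Arg ⇒ n - Op ⇒ n - n

n - n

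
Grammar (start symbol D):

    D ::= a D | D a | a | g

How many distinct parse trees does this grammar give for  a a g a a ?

Parse trees for a a g a a:
  [D a [D a [D [D [D g] a] a]]]
  [D a [D [D a [D [D g] a]] a]]
  [D a [D [D [D a [D g]] a] a]]
  [D [D a [D a [D [D g] a]]] a]
  [D [D a [D [D a [D g]] a]] a]
  [D [D [D a [D a [D g]]] a] a]

6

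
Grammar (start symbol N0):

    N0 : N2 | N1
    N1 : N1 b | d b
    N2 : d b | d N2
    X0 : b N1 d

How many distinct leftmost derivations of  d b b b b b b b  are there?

1

Parse trees for d b b b b b b b:
  [N0 [N1 [N1 [N1 [N1 [N1 [N1 [N1 d b] b] b] b] b] b] b]]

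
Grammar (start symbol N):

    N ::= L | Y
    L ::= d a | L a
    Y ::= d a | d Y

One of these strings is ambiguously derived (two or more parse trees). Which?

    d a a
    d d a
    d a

d a

d a a: 1 tree
d d a: 1 tree
d a: 2 trees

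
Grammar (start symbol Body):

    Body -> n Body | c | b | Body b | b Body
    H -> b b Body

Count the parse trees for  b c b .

Parse trees for b c b:
  [Body [Body b [Body c]] b]
  [Body b [Body [Body c] b]]

2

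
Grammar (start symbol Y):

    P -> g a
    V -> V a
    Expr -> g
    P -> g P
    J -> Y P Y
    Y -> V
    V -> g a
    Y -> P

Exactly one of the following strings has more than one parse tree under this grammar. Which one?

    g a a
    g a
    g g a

g a a: 1 tree
g a: 2 trees
g g a: 1 tree

g a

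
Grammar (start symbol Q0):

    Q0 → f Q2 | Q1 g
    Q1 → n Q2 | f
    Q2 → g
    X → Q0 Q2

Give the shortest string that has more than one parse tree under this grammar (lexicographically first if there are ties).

length 2: f g has 2 parse trees

Two derivations of f g:
  Q0 ⇒ f Q2 ⇒ f g
  Q0 ⇒ Q1 g ⇒ f g

f g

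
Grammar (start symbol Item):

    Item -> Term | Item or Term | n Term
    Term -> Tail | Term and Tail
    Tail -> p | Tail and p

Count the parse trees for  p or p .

Parse trees for p or p:
  [Item [Item [Term [Tail p]]] or [Term [Tail p]]]

1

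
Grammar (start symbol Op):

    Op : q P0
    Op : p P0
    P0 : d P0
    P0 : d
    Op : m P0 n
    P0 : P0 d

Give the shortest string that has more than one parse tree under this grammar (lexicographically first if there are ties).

length 2: no string has ≥2 trees
length 3: p d d has 2 parse trees

Two derivations of p d d:
  Op ⇒ p P0 ⇒ p d P0 ⇒ p d d
  Op ⇒ p P0 ⇒ p P0 d ⇒ p d d

p d d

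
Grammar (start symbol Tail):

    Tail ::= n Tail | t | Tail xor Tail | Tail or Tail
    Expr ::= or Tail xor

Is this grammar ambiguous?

Witness: n t or t

Derivation 1: Tail ⇒ n Tail ⇒ n Tail or Tail ⇒ n t or Tail ⇒ n t or t
Derivation 2: Tail ⇒ Tail or Tail ⇒ n Tail or Tail ⇒ n t or Tail ⇒ n t or t

Two distinct leftmost derivations for the same string.

Ambiguous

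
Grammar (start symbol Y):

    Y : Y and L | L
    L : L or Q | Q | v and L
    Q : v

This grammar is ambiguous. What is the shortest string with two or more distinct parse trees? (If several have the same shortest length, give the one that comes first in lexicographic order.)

v and v

length 1: no string has ≥2 trees
length 3: v and v has 2 parse trees

Two derivations of v and v:
  Y ⇒ Y and L ⇒ L and L ⇒ Q and L ⇒ v and L ⇒ v and Q ⇒ v and v
  Y ⇒ L ⇒ v and L ⇒ v and Q ⇒ v and v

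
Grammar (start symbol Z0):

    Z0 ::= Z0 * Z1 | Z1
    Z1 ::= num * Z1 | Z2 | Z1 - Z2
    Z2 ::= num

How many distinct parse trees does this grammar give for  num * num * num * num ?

8

Parse trees for num * num * num * num:
  [Z0 [Z0 [Z1 [Z2 num]]] * [Z1 num * [Z1 num * [Z1 [Z2 num]]]]]
  [Z0 [Z0 [Z0 [Z1 [Z2 num]]] * [Z1 [Z2 num]]] * [Z1 num * [Z1 [Z2 num]]]]
  [Z0 [Z0 [Z1 num * [Z1 [Z2 num]]]] * [Z1 num * [Z1 [Z2 num]]]]
  [Z0 [Z0 [Z0 [Z1 [Z2 num]]] * [Z1 num * [Z1 [Z2 num]]]] * [Z1 [Z2 num]]]
  [Z0 [Z0 [Z0 [Z0 [Z1 [Z2 num]]] * [Z1 [Z2 num]]] * [Z1 [Z2 num]]] * [Z1 [Z2 num]]]
  [Z0 [Z0 [Z0 [Z1 num * [Z1 [Z2 num]]]] * [Z1 [Z2 num]]] * [Z1 [Z2 num]]]
  [Z0 [Z0 [Z1 num * [Z1 num * [Z1 [Z2 num]]]]] * [Z1 [Z2 num]]]
  [Z0 [Z1 num * [Z1 num * [Z1 num * [Z1 [Z2 num]]]]]]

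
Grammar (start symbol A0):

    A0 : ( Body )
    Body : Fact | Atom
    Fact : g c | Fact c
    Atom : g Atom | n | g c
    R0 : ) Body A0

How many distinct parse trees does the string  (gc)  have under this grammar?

2

Parse trees for (gc):
  [A0 ( [Body [Fact g c]] )]
  [A0 ( [Body [Atom g c]] )]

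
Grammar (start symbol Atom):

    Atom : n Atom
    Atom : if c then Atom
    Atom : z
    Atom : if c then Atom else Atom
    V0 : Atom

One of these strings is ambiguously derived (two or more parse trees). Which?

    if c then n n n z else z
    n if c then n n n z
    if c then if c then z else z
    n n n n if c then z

if c then n n n z else z: 1 tree
n if c then n n n z: 1 tree
if c then if c then z else z: 2 trees
n n n n if c then z: 1 tree

if c then if c then z else z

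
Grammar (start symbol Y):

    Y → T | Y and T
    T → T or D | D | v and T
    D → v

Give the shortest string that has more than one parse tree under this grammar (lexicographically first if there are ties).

v and v

length 1: no string has ≥2 trees
length 3: v and v has 2 parse trees

Two derivations of v and v:
  Y ⇒ T ⇒ v and T ⇒ v and D ⇒ v and v
  Y ⇒ Y and T ⇒ T and T ⇒ D and T ⇒ v and T ⇒ v and D ⇒ v and v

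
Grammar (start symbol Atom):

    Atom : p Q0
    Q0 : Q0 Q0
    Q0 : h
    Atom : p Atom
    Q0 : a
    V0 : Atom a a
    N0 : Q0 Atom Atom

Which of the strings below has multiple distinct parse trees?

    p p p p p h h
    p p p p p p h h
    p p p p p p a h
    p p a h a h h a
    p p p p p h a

p p a h a h h a

p p p p p h h: 1 tree
p p p p p p h h: 1 tree
p p p p p p a h: 1 tree
p p a h a h h a: 42 trees
p p p p p h a: 1 tree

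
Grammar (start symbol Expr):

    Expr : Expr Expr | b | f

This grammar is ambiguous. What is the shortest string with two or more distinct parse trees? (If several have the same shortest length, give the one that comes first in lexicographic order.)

b b b

length 1: no string has ≥2 trees
length 2: no string has ≥2 trees
length 3: b b b has 2 parse trees

Two derivations of b b b:
  Expr ⇒ Expr Expr ⇒ Expr Expr Expr ⇒ b Expr Expr ⇒ b b Expr ⇒ b b b
  Expr ⇒ Expr Expr ⇒ b Expr ⇒ b Expr Expr ⇒ b b Expr ⇒ b b b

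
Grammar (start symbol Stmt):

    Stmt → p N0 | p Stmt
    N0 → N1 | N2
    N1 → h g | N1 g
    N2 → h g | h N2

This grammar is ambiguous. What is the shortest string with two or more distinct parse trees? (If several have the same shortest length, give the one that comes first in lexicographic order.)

length 3: p h g has 2 parse trees

Two derivations of p h g:
  Stmt ⇒ p N0 ⇒ p N1 ⇒ p h g
  Stmt ⇒ p N0 ⇒ p N2 ⇒ p h g

p h g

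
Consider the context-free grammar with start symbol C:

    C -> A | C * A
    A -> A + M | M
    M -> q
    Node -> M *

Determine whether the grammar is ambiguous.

(Node is unreachable from C, so its rules don't affect L(C).) This is a standard precedence ladder (C over A over M), with each level left-recursive on its own operator ('*' at C, '+' at A). That structure is LR(1), hence unambiguous.

Unambiguous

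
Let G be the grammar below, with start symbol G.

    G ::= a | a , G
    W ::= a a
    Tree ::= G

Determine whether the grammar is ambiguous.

(W, Tree are unreachable from G, so their rules don't affect L(G).) The reachable grammar is A → atom sep A | atom. Each atom is followed by either the separator (recurse) or end-of-string (stop) — no choice point.

Unambiguous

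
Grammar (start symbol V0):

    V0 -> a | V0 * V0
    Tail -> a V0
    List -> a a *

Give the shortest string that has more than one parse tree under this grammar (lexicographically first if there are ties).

length 1: no string has ≥2 trees
length 3: no string has ≥2 trees
length 5: a * a * a has 2 parse trees

Two derivations of a * a * a:
  V0 ⇒ V0 * V0 ⇒ a * V0 ⇒ a * V0 * V0 ⇒ a * a * V0 ⇒ a * a * a
  V0 ⇒ V0 * V0 ⇒ V0 * V0 * V0 ⇒ a * V0 * V0 ⇒ a * a * V0 ⇒ a * a * a

a * a * a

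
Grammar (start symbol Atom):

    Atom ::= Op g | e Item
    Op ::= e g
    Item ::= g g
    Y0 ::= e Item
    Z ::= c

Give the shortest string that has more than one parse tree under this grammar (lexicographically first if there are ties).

e g g

length 3: e g g has 2 parse trees

Two derivations of e g g:
  Atom ⇒ Op g ⇒ e g g
  Atom ⇒ e Item ⇒ e g g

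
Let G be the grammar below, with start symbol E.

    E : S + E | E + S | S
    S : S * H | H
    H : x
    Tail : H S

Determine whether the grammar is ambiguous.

Witness: x + x

Derivation 1: E ⇒ S + E ⇒ H + E ⇒ x + E ⇒ x + S ⇒ x + H ⇒ x + x
Derivation 2: E ⇒ E + S ⇒ S + S ⇒ H + S ⇒ x + S ⇒ x + H ⇒ x + x

Two distinct leftmost derivations for the same string.

Ambiguous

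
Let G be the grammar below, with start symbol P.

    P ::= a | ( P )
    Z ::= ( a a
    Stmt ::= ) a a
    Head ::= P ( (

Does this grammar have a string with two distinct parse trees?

(Z, Stmt, Head are unreachable from P, so their rules don't affect L(P).) Each string is a nest of matched brackets around a single atom. An opening bracket forces the recursive rule; an atom forces the base rule.

Unambiguous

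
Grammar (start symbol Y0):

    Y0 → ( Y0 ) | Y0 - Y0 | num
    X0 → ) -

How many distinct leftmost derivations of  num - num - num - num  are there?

5

Parse trees for num - num - num - num:
  [Y0 [Y0 num] - [Y0 [Y0 num] - [Y0 [Y0 num] - [Y0 num]]]]
  [Y0 [Y0 num] - [Y0 [Y0 [Y0 num] - [Y0 num]] - [Y0 num]]]
  [Y0 [Y0 [Y0 num] - [Y0 num]] - [Y0 [Y0 num] - [Y0 num]]]
  [Y0 [Y0 [Y0 num] - [Y0 [Y0 num] - [Y0 num]]] - [Y0 num]]
  [Y0 [Y0 [Y0 [Y0 num] - [Y0 num]] - [Y0 num]] - [Y0 num]]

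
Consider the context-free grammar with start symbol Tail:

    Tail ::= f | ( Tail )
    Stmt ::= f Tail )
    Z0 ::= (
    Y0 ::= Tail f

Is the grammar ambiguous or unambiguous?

(Stmt, Z0, Y0 are unreachable from Tail, so their rules don't affect L(Tail).) L(Tail) is { openⁿ atom closeⁿ : n ≥ 0 }. The bracket depth fixes n, and the derivation is forced at every step.

Unambiguous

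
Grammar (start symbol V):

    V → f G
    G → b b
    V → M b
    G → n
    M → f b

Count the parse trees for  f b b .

2

Parse trees for f b b:
  [V f [G b b]]
  [V [M f b] b]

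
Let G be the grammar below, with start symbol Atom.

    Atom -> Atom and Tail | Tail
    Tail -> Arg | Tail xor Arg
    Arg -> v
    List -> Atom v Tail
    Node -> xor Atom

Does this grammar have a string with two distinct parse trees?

Unambiguous

Only Atom, Tail, Arg are reachable from Atom; ignoring the rest: The grammar is stratified — Atom handles 'and' (left-recursive), Tail handles 'xor', Arg atoms. Each operator has a fixed associativity and precedence level, so every string has one parse.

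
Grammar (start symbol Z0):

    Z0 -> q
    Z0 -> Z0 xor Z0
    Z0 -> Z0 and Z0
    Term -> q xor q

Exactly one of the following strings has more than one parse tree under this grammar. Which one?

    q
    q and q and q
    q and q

q: 1 tree
q and q and q: 2 trees
q and q: 1 tree

q and q and q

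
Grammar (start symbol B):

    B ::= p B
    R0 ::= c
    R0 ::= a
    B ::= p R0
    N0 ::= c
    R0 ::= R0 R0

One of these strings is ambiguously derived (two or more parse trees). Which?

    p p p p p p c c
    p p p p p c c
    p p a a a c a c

p p a a a c a c

p p p p p p c c: 1 tree
p p p p p c c: 1 tree
p p a a a c a c: 42 trees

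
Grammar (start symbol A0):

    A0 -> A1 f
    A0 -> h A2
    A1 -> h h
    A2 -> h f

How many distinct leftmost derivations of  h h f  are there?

Parse trees for h h f:
  [A0 [A1 h h] f]
  [A0 h [A2 h f]]

2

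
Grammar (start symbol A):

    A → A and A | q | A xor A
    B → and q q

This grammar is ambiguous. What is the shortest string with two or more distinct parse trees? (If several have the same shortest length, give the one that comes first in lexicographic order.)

length 1: no string has ≥2 trees
length 3: no string has ≥2 trees
length 5: q and q and q has 2 parse trees

Two derivations of q and q and q:
  A ⇒ A and A ⇒ A and A and A ⇒ q and A and A ⇒ q and q and A ⇒ q and q and q
  A ⇒ A and A ⇒ q and A ⇒ q and A and A ⇒ q and q and A ⇒ q and q and q

q and q and q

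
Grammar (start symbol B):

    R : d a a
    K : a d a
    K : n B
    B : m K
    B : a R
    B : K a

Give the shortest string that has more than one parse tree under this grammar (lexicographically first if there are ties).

length 4: a d a a has 2 parse trees

Two derivations of a d a a:
  B ⇒ a R ⇒ a d a a
  B ⇒ K a ⇒ a d a a

a d a a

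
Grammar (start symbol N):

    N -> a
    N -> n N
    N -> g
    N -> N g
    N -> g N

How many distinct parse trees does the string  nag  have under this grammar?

Parse trees for nag:
  [N n [N [N a] g]]
  [N [N n [N a]] g]

2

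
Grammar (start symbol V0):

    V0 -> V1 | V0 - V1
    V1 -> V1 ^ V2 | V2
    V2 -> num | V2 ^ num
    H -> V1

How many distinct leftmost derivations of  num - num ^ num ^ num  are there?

Parse trees for num - num ^ num ^ num:
  [V0 [V0 [V1 [V2 num]]] - [V1 [V1 [V2 num]] ^ [V2 [V2 num] ^ num]]]
  [V0 [V0 [V1 [V2 num]]] - [V1 [V1 [V1 [V2 num]] ^ [V2 num]] ^ [V2 num]]]
  [V0 [V0 [V1 [V2 num]]] - [V1 [V1 [V2 [V2 num] ^ num]] ^ [V2 num]]]
  [V0 [V0 [V1 [V2 num]]] - [V1 [V2 [V2 [V2 num] ^ num] ^ num]]]

4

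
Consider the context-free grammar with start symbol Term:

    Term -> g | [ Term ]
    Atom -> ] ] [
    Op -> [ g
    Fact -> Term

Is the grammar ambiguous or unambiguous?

Only Term is reachable from Term; ignoring the rest: L(Term) is { openⁿ atom closeⁿ : n ≥ 0 }. The bracket depth fixes n, and the derivation is forced at every step.

Unambiguous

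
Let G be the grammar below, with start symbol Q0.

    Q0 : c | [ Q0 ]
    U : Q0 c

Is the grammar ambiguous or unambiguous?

(U is unreachable from Q0, so its rules don't affect L(Q0).) L(Q0) is { openⁿ atom closeⁿ : n ≥ 0 }. The bracket depth fixes n, and the derivation is forced at every step.

Unambiguous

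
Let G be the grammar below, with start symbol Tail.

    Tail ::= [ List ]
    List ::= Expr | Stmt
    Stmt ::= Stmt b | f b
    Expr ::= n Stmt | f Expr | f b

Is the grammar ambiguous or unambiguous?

Witness: [ f b ]

Derivation 1: Tail ⇒ [ List ] ⇒ [ Expr ] ⇒ [ f b ]
Derivation 2: Tail ⇒ [ List ] ⇒ [ Stmt ] ⇒ [ f b ]

Two distinct leftmost derivations for the same string.

Ambiguous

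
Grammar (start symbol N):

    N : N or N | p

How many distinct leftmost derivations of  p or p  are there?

1

Parse trees for p or p:
  [N [N p] or [N p]]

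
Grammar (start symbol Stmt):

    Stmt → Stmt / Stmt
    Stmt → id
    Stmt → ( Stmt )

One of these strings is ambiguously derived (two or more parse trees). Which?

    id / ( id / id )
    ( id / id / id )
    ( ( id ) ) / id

id / ( id / id ): 1 tree
( id / id / id ): 2 trees
( ( id ) ) / id: 1 tree

( id / id / id )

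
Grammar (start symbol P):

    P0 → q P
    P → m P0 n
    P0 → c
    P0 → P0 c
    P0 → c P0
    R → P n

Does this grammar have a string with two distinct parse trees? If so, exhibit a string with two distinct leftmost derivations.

Witness: m c c n

Derivation 1: P ⇒ m P0 n ⇒ m P0 c n ⇒ m c c n
Derivation 2: P ⇒ m P0 n ⇒ m c P0 n ⇒ m c c n

Two distinct leftmost derivations for the same string.

Ambiguous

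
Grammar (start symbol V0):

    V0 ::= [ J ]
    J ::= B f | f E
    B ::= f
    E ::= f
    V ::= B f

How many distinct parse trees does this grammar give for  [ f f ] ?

2

Parse trees for [ f f ]:
  [V0 [ [J [B f] f] ]]
  [V0 [ [J f [E f]] ]]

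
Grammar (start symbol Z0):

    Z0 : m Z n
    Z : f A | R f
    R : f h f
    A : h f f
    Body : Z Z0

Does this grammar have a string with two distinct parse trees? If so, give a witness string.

Ambiguous

Witness: m f h f f n

Derivation 1: Z0 ⇒ m Z n ⇒ m f A n ⇒ m f h f f n
Derivation 2: Z0 ⇒ m Z n ⇒ m R f n ⇒ m f h f f n

Two distinct leftmost derivations for the same string.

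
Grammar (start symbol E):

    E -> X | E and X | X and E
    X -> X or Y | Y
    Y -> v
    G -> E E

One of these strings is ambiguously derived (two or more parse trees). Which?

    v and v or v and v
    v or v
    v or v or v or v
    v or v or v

v and v or v and v: 4 trees
v or v: 1 tree
v or v or v or v: 1 tree
v or v or v: 1 tree

v and v or v and v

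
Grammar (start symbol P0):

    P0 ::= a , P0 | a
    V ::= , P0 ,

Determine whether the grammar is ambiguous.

(V is unreachable from P0, so its rules don't affect L(P0).) The reachable grammar is A → atom sep A | atom. Each atom is followed by either the separator (recurse) or end-of-string (stop) — no choice point.

Unambiguous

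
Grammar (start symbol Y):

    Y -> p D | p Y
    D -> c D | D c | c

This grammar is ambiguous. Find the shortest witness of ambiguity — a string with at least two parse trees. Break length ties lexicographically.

p c c

length 2: no string has ≥2 trees
length 3: p c c has 2 parse trees

Two derivations of p c c:
  Y ⇒ p D ⇒ p c D ⇒ p c c
  Y ⇒ p D ⇒ p D c ⇒ p c c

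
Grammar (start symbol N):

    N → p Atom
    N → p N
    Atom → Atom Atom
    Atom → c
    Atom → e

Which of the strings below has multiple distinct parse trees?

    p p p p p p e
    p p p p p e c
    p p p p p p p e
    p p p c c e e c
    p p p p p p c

p p p p p p e: 1 tree
p p p p p e c: 1 tree
p p p p p p p e: 1 tree
p p p c c e e c: 14 trees
p p p p p p c: 1 tree

p p p c c e e c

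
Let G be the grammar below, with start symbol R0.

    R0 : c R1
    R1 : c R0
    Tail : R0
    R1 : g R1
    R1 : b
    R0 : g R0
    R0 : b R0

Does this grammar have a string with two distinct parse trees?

Unambiguous

Only R0, R1 are reachable from R0; ignoring the rest: Each reachable nonterminal has at most one production per leading terminal, and all productions are right-linear; the derivation is determined token-by-token.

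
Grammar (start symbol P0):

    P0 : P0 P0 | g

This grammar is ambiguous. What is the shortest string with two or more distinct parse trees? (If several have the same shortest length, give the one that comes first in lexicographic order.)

length 1: no string has ≥2 trees
length 2: no string has ≥2 trees
length 3: g g g has 2 parse trees

Two derivations of g g g:
  P0 ⇒ P0 P0 ⇒ P0 P0 P0 ⇒ g P0 P0 ⇒ g g P0 ⇒ g g g
  P0 ⇒ P0 P0 ⇒ g P0 ⇒ g P0 P0 ⇒ g g P0 ⇒ g g g

g g g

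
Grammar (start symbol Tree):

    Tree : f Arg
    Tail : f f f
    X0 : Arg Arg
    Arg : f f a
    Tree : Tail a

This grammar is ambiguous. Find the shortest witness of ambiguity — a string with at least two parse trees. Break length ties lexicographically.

length 4: f f f a has 2 parse trees

Two derivations of f f f a:
  Tree ⇒ f Arg ⇒ f f f a
  Tree ⇒ Tail a ⇒ f f f a

f f f a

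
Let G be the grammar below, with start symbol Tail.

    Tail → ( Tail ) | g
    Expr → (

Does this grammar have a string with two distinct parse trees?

Unambiguous

Only Tail is reachable from Tail; ignoring the rest: Each string is a nest of matched brackets around a single atom. An opening bracket forces the recursive rule; an atom forces the base rule.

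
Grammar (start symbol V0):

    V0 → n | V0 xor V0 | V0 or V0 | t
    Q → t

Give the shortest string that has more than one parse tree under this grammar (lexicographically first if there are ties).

n or n or n

length 1: no string has ≥2 trees
length 3: no string has ≥2 trees
length 5: n or n or n has 2 parse trees

Two derivations of n or n or n:
  V0 ⇒ V0 or V0 ⇒ n or V0 ⇒ n or V0 or V0 ⇒ n or n or V0 ⇒ n or n or n
  V0 ⇒ V0 or V0 ⇒ V0 or V0 or V0 ⇒ n or V0 or V0 ⇒ n or n or V0 ⇒ n or n or n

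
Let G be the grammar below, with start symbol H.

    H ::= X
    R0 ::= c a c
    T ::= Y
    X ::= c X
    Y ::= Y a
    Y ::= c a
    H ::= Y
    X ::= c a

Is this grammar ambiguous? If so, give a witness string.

Ambiguous

Witness: c a

Derivation 1: H ⇒ X ⇒ c a
Derivation 2: H ⇒ Y ⇒ c a

Two distinct leftmost derivations for the same string.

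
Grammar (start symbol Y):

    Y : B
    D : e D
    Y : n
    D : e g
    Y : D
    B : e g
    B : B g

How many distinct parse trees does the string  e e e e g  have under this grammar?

Parse trees for e e e e g:
  [Y [D e [D e [D e [D e g]]]]]

1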